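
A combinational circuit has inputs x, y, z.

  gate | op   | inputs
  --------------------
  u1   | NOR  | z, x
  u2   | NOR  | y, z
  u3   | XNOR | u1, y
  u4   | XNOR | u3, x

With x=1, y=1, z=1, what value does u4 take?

u1 = 1 NOR 1 = 0
u3 = 0 XNOR 1 = 0
u4 = 0 XNOR 1 = 0

0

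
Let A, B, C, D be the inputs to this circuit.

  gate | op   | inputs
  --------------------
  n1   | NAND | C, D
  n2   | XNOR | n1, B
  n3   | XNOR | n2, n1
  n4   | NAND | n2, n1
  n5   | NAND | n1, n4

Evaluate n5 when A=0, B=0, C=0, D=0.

0

n1 = 0 NAND 0 = 1
n2 = 1 XNOR 0 = 0
n4 = 0 NAND 1 = 1
n5 = 1 NAND 1 = 0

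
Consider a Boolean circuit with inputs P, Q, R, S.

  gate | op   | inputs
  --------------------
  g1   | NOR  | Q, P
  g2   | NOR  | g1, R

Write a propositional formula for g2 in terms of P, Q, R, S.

(Q NOR P) NOR R

g1 = Q NOR P
g2 = g1 NOR R = (Q NOR P) NOR R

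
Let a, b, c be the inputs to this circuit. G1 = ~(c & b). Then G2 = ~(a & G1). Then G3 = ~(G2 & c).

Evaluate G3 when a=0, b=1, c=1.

G1 = ~(1 & 1) = 0
G2 = ~(0 & 0) = 1
G3 = ~(1 & 1) = 0

0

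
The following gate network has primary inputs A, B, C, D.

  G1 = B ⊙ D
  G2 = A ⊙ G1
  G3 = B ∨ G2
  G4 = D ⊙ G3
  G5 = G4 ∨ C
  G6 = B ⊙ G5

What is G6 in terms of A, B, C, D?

G1 = B ⊙ D
G2 = A ⊙ G1 = A ⊙ (B ⊙ D)
G3 = B ∨ G2 = B ∨ (A ⊙ (B ⊙ D))
G4 = D ⊙ G3 = D ⊙ (B ∨ (A ⊙ (B ⊙ D)))
G5 = G4 ∨ C = (D ⊙ (B ∨ (A ⊙ (B ⊙ D)))) ∨ C
G6 = B ⊙ G5 = B ⊙ ((D ⊙ (B ∨ (A ⊙ (B ⊙ D)))) ∨ C)

B ⊙ ((D ⊙ (B ∨ (A ⊙ (B ⊙ D)))) ∨ C)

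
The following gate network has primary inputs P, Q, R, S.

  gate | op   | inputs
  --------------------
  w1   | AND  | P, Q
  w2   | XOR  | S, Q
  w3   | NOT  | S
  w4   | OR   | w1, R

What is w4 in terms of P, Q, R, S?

(P AND Q) OR R

w1 = P AND Q
w4 = w1 OR R = (P AND Q) OR R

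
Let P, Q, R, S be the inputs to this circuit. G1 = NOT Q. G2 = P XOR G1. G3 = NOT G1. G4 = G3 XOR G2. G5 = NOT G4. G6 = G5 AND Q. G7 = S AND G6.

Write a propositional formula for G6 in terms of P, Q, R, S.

NOT (NOT NOT Q XOR (P XOR NOT Q)) AND Q

G1 = NOT Q
G2 = P XOR G1 = P XOR NOT Q
G3 = NOT G1 = NOT NOT Q
G4 = G3 XOR G2 = NOT NOT Q XOR (P XOR NOT Q)
G5 = NOT G4 = NOT (NOT NOT Q XOR (P XOR NOT Q))
G6 = G5 AND Q = NOT (NOT NOT Q XOR (P XOR NOT Q)) AND Q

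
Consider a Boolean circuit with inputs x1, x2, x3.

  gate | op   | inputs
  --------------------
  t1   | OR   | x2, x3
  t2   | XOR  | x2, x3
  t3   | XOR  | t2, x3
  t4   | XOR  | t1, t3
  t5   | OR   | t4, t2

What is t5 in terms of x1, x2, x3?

((x2 OR x3) XOR ((x2 XOR x3) XOR x3)) OR (x2 XOR x3)

t1 = x2 OR x3
t2 = x2 XOR x3
t3 = t2 XOR x3 = (x2 XOR x3) XOR x3
t4 = t1 XOR t3 = (x2 OR x3) XOR ((x2 XOR x3) XOR x3)
t5 = t4 OR t2 = ((x2 OR x3) XOR ((x2 XOR x3) XOR x3)) OR (x2 XOR x3)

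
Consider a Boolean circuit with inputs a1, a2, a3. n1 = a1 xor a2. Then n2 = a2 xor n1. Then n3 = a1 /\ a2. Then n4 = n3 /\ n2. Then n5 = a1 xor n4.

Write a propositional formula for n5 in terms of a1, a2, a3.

a1 xor ((a1 /\ a2) /\ (a2 xor (a1 xor a2)))

n1 = a1 xor a2
n2 = a2 xor n1 = a2 xor (a1 xor a2)
n3 = a1 /\ a2
n4 = n3 /\ n2 = (a1 /\ a2) /\ (a2 xor (a1 xor a2))
n5 = a1 xor n4 = a1 xor ((a1 /\ a2) /\ (a2 xor (a1 xor a2)))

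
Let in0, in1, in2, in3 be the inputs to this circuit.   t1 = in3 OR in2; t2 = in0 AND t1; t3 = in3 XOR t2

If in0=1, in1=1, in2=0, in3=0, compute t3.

t1 = 0 OR 0 = 0
t2 = 1 AND 0 = 0
t3 = 0 XOR 0 = 0

0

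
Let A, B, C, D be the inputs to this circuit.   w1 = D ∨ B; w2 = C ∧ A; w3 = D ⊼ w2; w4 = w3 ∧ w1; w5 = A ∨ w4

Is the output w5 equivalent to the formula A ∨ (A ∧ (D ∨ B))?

w1 = D ∨ B
w2 = C ∧ A
w3 = D ⊼ w2 = D ⊼ (C ∧ A)
w4 = w3 ∧ w1 = (D ⊼ (C ∧ A)) ∧ (D ∨ B)
w5 = A ∨ w4 = A ∨ ((D ⊼ (C ∧ A)) ∧ (D ∨ B))
At A=0, B=0, C=0, D=1: circuit gives 1, formula gives 0.

No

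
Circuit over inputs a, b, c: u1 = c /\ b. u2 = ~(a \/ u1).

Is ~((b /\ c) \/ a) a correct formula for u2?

u1 = c /\ b
u2 = ~(a \/ u1) = ~(a \/ (c /\ b))
At a=0, b=1, c=1: circuit gives 0, formula gives 0.
At a=0, b=0, c=0: circuit gives 1, formula gives 1.
Agrees on all 8 inputs.

Yes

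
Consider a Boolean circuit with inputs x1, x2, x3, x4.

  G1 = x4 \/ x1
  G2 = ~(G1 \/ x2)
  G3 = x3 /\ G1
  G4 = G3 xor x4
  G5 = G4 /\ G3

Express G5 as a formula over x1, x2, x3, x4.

((x3 /\ (x4 \/ x1)) xor x4) /\ (x3 /\ (x4 \/ x1))

G1 = x4 \/ x1
G3 = x3 /\ G1 = x3 /\ (x4 \/ x1)
G4 = G3 xor x4 = (x3 /\ (x4 \/ x1)) xor x4
G5 = G4 /\ G3 = ((x3 /\ (x4 \/ x1)) xor x4) /\ (x3 /\ (x4 \/ x1))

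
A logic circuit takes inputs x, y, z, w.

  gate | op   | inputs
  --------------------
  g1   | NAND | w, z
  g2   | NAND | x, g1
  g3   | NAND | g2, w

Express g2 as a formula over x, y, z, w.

g1 = w NAND z
g2 = x NAND g1 = x NAND (w NAND z)

x NAND (w NAND z)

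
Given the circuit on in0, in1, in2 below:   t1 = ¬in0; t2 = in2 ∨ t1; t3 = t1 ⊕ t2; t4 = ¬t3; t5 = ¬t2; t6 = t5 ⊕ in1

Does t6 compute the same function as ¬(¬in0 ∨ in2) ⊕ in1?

Yes

t1 = ¬in0
t2 = in2 ∨ t1 = in2 ∨ ¬in0
t5 = ¬t2 = ¬(in2 ∨ ¬in0)
t6 = t5 ⊕ in1 = ¬(in2 ∨ ¬in0) ⊕ in1
At in0=0, in1=0, in2=0: circuit gives 0, formula gives 0.
At in0=0, in1=1, in2=0: circuit gives 1, formula gives 1.
Agrees on all 8 inputs.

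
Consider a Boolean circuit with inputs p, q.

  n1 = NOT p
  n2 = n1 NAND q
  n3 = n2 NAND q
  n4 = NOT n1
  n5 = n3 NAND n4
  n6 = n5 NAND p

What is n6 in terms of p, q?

(((NOT p NAND q) NAND q) NAND NOT NOT p) NAND p

n1 = NOT p
n2 = n1 NAND q = NOT p NAND q
n3 = n2 NAND q = (NOT p NAND q) NAND q
n4 = NOT n1 = NOT NOT p
n5 = n3 NAND n4 = ((NOT p NAND q) NAND q) NAND NOT NOT p
n6 = n5 NAND p = (((NOT p NAND q) NAND q) NAND NOT NOT p) NAND p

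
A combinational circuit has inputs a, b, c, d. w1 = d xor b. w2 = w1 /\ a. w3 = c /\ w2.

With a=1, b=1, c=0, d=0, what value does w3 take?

w1 = 0 xor 1 = 1
w2 = 1 /\ 1 = 1
w3 = 0 /\ 1 = 0

0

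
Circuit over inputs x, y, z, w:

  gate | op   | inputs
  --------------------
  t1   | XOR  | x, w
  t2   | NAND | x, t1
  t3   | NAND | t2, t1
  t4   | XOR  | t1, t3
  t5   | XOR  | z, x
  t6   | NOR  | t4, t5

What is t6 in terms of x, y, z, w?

t1 = x XOR w
t2 = x NAND t1 = x NAND (x XOR w)
t3 = t2 NAND t1 = (x NAND (x XOR w)) NAND (x XOR w)
t4 = t1 XOR t3 = (x XOR w) XOR ((x NAND (x XOR w)) NAND (x XOR w))
t5 = z XOR x
t6 = t4 NOR t5 = ((x XOR w) XOR ((x NAND (x XOR w)) NAND (x XOR w))) NOR (z XOR x)

((x XOR w) XOR ((x NAND (x XOR w)) NAND (x XOR w))) NOR (z XOR x)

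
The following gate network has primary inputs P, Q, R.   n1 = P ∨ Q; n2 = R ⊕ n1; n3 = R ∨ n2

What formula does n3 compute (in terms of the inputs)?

n1 = P ∨ Q
n2 = R ⊕ n1 = R ⊕ (P ∨ Q)
n3 = R ∨ n2 = R ∨ (R ⊕ (P ∨ Q))

R ∨ (R ⊕ (P ∨ Q))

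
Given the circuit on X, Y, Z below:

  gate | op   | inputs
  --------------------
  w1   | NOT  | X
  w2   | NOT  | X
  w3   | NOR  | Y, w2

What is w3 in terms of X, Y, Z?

Y NOR NOT X

w2 = NOT X
w3 = Y NOR w2 = Y NOR NOT X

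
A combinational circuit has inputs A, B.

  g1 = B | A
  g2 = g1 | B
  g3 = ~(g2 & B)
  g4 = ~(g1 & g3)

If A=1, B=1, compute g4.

g1 = 1 | 1 = 1
g2 = 1 | 1 = 1
g3 = ~(1 & 1) = 0
g4 = ~(1 & 0) = 1

1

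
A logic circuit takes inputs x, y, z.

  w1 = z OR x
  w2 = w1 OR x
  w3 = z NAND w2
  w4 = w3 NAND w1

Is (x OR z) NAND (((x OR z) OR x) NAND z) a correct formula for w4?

w1 = z OR x
w2 = w1 OR x = (z OR x) OR x
w3 = z NAND w2 = z NAND ((z OR x) OR x)
w4 = w3 NAND w1 = (z NAND ((z OR x) OR x)) NAND (z OR x)
At x=1, y=0, z=0: circuit gives 0, formula gives 0.
At x=0, y=0, z=0: circuit gives 1, formula gives 1.
Agrees on all 8 inputs.

Yes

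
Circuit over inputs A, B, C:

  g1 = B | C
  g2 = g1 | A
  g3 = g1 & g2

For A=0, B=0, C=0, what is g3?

0

g1 = 0 | 0 = 0
g2 = 0 | 0 = 0
g3 = 0 & 0 = 0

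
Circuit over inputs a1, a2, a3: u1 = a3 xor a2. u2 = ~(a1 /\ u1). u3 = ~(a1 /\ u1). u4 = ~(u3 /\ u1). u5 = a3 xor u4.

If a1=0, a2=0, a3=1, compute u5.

u1 = 1 xor 0 = 1
u3 = ~(0 /\ 1) = 1
u4 = ~(1 /\ 1) = 0
u5 = 1 xor 0 = 1

1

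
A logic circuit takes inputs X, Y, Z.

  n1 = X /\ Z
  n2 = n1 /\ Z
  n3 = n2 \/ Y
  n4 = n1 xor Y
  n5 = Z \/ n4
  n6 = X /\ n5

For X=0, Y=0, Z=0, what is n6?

n1 = 0 /\ 0 = 0
n4 = 0 xor 0 = 0
n5 = 0 \/ 0 = 0
n6 = 0 /\ 0 = 0

0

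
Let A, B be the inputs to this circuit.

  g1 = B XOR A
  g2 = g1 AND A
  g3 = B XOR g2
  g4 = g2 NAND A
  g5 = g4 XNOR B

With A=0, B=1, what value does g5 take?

g1 = 1 XOR 0 = 1
g2 = 1 AND 0 = 0
g4 = 0 NAND 0 = 1
g5 = 1 XNOR 1 = 1

1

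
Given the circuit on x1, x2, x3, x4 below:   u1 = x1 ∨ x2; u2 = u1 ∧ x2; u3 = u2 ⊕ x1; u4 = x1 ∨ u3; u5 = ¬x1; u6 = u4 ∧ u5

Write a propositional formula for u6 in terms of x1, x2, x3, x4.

(x1 ∨ (((x1 ∨ x2) ∧ x2) ⊕ x1)) ∧ ¬x1

u1 = x1 ∨ x2
u2 = u1 ∧ x2 = (x1 ∨ x2) ∧ x2
u3 = u2 ⊕ x1 = ((x1 ∨ x2) ∧ x2) ⊕ x1
u4 = x1 ∨ u3 = x1 ∨ (((x1 ∨ x2) ∧ x2) ⊕ x1)
u5 = ¬x1
u6 = u4 ∧ u5 = (x1 ∨ (((x1 ∨ x2) ∧ x2) ⊕ x1)) ∧ ¬x1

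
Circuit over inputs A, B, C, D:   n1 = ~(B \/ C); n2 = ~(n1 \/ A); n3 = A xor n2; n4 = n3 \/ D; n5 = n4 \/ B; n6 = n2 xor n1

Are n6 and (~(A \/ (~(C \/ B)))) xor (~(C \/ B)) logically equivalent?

n1 = ~(B \/ C)
n2 = ~(n1 \/ A) = ~((~(B \/ C)) \/ A)
n6 = n2 xor n1 = (~((~(B \/ C)) \/ A)) xor (~(B \/ C))
At A=1, B=0, C=1, D=0: circuit gives 0, formula gives 0.
At A=0, B=0, C=0, D=0: circuit gives 1, formula gives 1.
Agrees on all 16 inputs.

Yes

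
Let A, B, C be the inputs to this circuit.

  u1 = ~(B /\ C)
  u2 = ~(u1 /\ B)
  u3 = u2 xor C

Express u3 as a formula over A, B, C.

(~((~(B /\ C)) /\ B)) xor C

u1 = ~(B /\ C)
u2 = ~(u1 /\ B) = ~((~(B /\ C)) /\ B)
u3 = u2 xor C = (~((~(B /\ C)) /\ B)) xor C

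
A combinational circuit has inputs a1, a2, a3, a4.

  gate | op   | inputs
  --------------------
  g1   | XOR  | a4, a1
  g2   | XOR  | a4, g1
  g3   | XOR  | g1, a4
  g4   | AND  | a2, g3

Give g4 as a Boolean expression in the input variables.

g1 = a4 XOR a1
g3 = g1 XOR a4 = (a4 XOR a1) XOR a4
g4 = a2 AND g3 = a2 AND ((a4 XOR a1) XOR a4)

a2 AND ((a4 XOR a1) XOR a4)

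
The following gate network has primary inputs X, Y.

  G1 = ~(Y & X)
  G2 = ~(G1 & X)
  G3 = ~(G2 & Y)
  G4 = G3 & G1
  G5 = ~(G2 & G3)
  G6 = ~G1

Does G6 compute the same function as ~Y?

G1 = ~(Y & X)
G6 = ~G1 = ~(~(Y & X))
At X=0, Y=0: circuit gives 0, formula gives 1.

No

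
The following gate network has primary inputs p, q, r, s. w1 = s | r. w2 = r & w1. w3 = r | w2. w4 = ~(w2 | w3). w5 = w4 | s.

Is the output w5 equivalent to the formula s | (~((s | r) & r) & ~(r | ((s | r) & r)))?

w1 = s | r
w2 = r & w1 = r & (s | r)
w3 = r | w2 = r | (r & (s | r))
w4 = ~(w2 | w3) = ~((r & (s | r)) | (r | (r & (s | r))))
w5 = w4 | s = (~((r & (s | r)) | (r | (r & (s | r))))) | s
At p=0, q=0, r=1, s=0: circuit gives 0, formula gives 0.
At p=0, q=0, r=0, s=0: circuit gives 1, formula gives 1.
Agrees on all 16 inputs.

Yes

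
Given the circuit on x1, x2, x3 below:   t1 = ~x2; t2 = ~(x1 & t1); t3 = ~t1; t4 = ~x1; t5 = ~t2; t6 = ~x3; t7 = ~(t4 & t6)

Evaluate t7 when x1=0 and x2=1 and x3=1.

1

t4 = ~0 = 1
t6 = ~1 = 0
t7 = ~(1 & 0) = 1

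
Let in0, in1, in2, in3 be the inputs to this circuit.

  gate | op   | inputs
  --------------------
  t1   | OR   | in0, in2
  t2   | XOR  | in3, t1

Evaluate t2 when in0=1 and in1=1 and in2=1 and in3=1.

t1 = 1 OR 1 = 1
t2 = 1 XOR 1 = 0

0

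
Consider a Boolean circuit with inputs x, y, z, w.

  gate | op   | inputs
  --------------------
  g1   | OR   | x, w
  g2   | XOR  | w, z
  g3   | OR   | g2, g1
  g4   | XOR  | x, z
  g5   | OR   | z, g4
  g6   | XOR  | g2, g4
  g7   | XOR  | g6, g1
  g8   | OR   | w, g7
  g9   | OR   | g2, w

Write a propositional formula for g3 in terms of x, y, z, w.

g1 = x OR w
g2 = w XOR z
g3 = g2 OR g1 = (w XOR z) OR (x OR w)

(w XOR z) OR (x OR w)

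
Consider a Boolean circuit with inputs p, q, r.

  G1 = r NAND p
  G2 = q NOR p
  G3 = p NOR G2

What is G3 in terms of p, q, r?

p NOR (q NOR p)

G2 = q NOR p
G3 = p NOR G2 = p NOR (q NOR p)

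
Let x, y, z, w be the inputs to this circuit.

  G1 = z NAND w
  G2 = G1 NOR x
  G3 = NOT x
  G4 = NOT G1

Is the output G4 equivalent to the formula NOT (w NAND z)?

Yes

G1 = z NAND w
G4 = NOT G1 = NOT (z NAND w)
At x=0, y=0, z=0, w=0: circuit gives 0, formula gives 0.
At x=0, y=0, z=1, w=1: circuit gives 1, formula gives 1.
Agrees on all 16 inputs.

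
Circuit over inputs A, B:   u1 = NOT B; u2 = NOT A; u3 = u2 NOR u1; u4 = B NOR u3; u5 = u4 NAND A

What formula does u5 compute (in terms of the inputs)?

(B NOR (NOT A NOR NOT B)) NAND A

u1 = NOT B
u2 = NOT A
u3 = u2 NOR u1 = NOT A NOR NOT B
u4 = B NOR u3 = B NOR (NOT A NOR NOT B)
u5 = u4 NAND A = (B NOR (NOT A NOR NOT B)) NAND A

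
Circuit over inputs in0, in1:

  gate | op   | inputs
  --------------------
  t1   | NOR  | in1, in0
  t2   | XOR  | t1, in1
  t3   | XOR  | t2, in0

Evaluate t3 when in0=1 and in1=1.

0

t1 = 1 NOR 1 = 0
t2 = 0 XOR 1 = 1
t3 = 1 XOR 1 = 0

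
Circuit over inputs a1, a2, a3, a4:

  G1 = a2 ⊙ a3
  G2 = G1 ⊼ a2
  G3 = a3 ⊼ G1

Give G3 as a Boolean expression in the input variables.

a3 ⊼ (a2 ⊙ a3)

G1 = a2 ⊙ a3
G3 = a3 ⊼ G1 = a3 ⊼ (a2 ⊙ a3)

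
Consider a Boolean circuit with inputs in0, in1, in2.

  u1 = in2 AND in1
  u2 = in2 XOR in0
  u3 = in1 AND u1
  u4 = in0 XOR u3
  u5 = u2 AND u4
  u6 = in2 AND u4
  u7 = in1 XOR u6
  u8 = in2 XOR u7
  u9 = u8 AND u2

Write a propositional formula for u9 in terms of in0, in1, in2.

u1 = in2 AND in1
u2 = in2 XOR in0
u3 = in1 AND u1 = in1 AND (in2 AND in1)
u4 = in0 XOR u3 = in0 XOR (in1 AND (in2 AND in1))
u6 = in2 AND u4 = in2 AND (in0 XOR (in1 AND (in2 AND in1)))
u7 = in1 XOR u6 = in1 XOR (in2 AND (in0 XOR (in1 AND (in2 AND in1))))
u8 = in2 XOR u7 = in2 XOR (in1 XOR (in2 AND (in0 XOR (in1 AND (in2 AND in1)))))
u9 = u8 AND u2 = (in2 XOR (in1 XOR (in2 AND (in0 XOR (in1 AND (in2 AND in1)))))) AND (in2 XOR in0)

(in2 XOR (in1 XOR (in2 AND (in0 XOR (in1 AND (in2 AND in1)))))) AND (in2 XOR in0)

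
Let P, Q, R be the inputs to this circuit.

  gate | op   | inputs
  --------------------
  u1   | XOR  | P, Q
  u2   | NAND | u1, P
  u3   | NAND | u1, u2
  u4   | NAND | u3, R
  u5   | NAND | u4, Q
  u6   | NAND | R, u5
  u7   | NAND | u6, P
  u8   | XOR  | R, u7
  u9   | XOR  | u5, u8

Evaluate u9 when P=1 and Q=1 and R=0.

u1 = 1 XOR 1 = 0
u2 = 0 NAND 1 = 1
u3 = 0 NAND 1 = 1
u4 = 1 NAND 0 = 1
u5 = 1 NAND 1 = 0
u6 = 0 NAND 0 = 1
u7 = 1 NAND 1 = 0
u8 = 0 XOR 0 = 0
u9 = 0 XOR 0 = 0

0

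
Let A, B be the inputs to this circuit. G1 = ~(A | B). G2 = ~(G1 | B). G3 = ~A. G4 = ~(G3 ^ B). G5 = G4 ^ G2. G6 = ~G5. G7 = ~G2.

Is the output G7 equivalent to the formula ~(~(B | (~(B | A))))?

Yes

G1 = ~(A | B)
G2 = ~(G1 | B) = ~((~(A | B)) | B)
G7 = ~G2 = ~(~((~(A | B)) | B))
At A=1, B=0: circuit gives 0, formula gives 0.
At A=0, B=0: circuit gives 1, formula gives 1.
Agrees on all 4 inputs.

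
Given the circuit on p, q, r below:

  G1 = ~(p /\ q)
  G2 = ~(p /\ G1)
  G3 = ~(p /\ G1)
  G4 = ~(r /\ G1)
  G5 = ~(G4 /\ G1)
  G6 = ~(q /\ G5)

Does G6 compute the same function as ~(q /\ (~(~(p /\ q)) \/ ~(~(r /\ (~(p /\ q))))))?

G1 = ~(p /\ q)
G4 = ~(r /\ G1) = ~(r /\ (~(p /\ q)))
G5 = ~(G4 /\ G1) = ~((~(r /\ (~(p /\ q)))) /\ (~(p /\ q)))
G6 = ~(q /\ G5) = ~(q /\ (~((~(r /\ (~(p /\ q)))) /\ (~(p /\ q)))))
At p=0, q=1, r=1: circuit gives 0, formula gives 0.
At p=0, q=0, r=0: circuit gives 1, formula gives 1.
Agrees on all 8 inputs.

Yes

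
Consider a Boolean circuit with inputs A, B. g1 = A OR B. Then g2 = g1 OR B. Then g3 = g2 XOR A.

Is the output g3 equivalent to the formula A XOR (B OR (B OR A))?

g1 = A OR B
g2 = g1 OR B = (A OR B) OR B
g3 = g2 XOR A = ((A OR B) OR B) XOR A
At A=0, B=0: circuit gives 0, formula gives 0.
At A=0, B=1: circuit gives 1, formula gives 1.
Agrees on all 4 inputs.

Yes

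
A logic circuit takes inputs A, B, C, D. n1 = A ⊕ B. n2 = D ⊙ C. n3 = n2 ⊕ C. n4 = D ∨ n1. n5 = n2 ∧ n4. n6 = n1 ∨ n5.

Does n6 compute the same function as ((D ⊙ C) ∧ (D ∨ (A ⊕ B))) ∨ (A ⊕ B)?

n1 = A ⊕ B
n2 = D ⊙ C
n4 = D ∨ n1 = D ∨ (A ⊕ B)
n5 = n2 ∧ n4 = (D ⊙ C) ∧ (D ∨ (A ⊕ B))
n6 = n1 ∨ n5 = (A ⊕ B) ∨ ((D ⊙ C) ∧ (D ∨ (A ⊕ B)))
At A=0, B=0, C=0, D=0: circuit gives 0, formula gives 0.
At A=0, B=0, C=1, D=1: circuit gives 1, formula gives 1.
Agrees on all 16 inputs.

Yes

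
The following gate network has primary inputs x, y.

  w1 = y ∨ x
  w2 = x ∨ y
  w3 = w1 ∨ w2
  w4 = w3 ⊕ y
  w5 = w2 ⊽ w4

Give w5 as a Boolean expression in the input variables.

w1 = y ∨ x
w2 = x ∨ y
w3 = w1 ∨ w2 = (y ∨ x) ∨ (x ∨ y)
w4 = w3 ⊕ y = ((y ∨ x) ∨ (x ∨ y)) ⊕ y
w5 = w2 ⊽ w4 = (x ∨ y) ⊽ (((y ∨ x) ∨ (x ∨ y)) ⊕ y)

(x ∨ y) ⊽ (((y ∨ x) ∨ (x ∨ y)) ⊕ y)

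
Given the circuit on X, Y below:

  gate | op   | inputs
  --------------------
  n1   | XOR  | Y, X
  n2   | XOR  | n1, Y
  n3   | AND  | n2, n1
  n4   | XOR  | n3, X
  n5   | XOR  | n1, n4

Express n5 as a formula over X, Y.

(Y XOR X) XOR ((((Y XOR X) XOR Y) AND (Y XOR X)) XOR X)

n1 = Y XOR X
n2 = n1 XOR Y = (Y XOR X) XOR Y
n3 = n2 AND n1 = ((Y XOR X) XOR Y) AND (Y XOR X)
n4 = n3 XOR X = (((Y XOR X) XOR Y) AND (Y XOR X)) XOR X
n5 = n1 XOR n4 = (Y XOR X) XOR ((((Y XOR X) XOR Y) AND (Y XOR X)) XOR X)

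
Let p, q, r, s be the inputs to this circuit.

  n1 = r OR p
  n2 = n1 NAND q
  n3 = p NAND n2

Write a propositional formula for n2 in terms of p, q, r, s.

n1 = r OR p
n2 = n1 NAND q = (r OR p) NAND q

(r OR p) NAND q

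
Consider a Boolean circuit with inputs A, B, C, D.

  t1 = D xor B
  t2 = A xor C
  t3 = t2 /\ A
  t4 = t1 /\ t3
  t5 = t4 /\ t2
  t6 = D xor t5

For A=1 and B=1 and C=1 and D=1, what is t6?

1

t1 = 1 xor 1 = 0
t2 = 1 xor 1 = 0
t3 = 0 /\ 1 = 0
t4 = 0 /\ 0 = 0
t5 = 0 /\ 0 = 0
t6 = 1 xor 0 = 1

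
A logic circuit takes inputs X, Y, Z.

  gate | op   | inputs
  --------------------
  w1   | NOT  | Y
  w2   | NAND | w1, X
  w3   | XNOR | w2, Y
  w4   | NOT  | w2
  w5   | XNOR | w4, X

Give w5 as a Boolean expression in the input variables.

NOT (NOT Y NAND X) XNOR X

w1 = NOT Y
w2 = w1 NAND X = NOT Y NAND X
w4 = NOT w2 = NOT (NOT Y NAND X)
w5 = w4 XNOR X = NOT (NOT Y NAND X) XNOR X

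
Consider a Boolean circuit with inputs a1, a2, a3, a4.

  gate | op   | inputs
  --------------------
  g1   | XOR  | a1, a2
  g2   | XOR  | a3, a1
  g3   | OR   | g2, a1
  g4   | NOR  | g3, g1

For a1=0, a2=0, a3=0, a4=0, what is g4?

g1 = 0 XOR 0 = 0
g2 = 0 XOR 0 = 0
g3 = 0 OR 0 = 0
g4 = 0 NOR 0 = 1

1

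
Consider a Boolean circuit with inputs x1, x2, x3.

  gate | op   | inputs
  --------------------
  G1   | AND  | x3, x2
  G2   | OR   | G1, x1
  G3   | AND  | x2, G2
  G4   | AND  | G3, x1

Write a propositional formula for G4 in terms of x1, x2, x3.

G1 = x3 AND x2
G2 = G1 OR x1 = (x3 AND x2) OR x1
G3 = x2 AND G2 = x2 AND ((x3 AND x2) OR x1)
G4 = G3 AND x1 = (x2 AND ((x3 AND x2) OR x1)) AND x1

(x2 AND ((x3 AND x2) OR x1)) AND x1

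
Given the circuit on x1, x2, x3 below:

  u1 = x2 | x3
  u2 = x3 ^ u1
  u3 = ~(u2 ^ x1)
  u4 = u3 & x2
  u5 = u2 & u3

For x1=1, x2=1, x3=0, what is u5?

1

u1 = 1 | 0 = 1
u2 = 0 ^ 1 = 1
u3 = ~(1 ^ 1) = 1
u5 = 1 & 1 = 1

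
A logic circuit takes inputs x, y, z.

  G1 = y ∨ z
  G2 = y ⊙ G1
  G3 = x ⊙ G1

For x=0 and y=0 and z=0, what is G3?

1

G1 = 0 ∨ 0 = 0
G3 = 0 ⊙ 0 = 1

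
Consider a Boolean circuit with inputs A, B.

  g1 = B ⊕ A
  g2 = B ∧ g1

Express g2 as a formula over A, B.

g1 = B ⊕ A
g2 = B ∧ g1 = B ∧ (B ⊕ A)

B ∧ (B ⊕ A)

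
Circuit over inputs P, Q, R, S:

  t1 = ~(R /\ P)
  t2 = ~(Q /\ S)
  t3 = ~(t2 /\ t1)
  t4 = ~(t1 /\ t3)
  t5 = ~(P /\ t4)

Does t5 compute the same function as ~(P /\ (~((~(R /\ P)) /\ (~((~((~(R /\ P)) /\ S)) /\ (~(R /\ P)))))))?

t1 = ~(R /\ P)
t2 = ~(Q /\ S)
t3 = ~(t2 /\ t1) = ~((~(Q /\ S)) /\ (~(R /\ P)))
t4 = ~(t1 /\ t3) = ~((~(R /\ P)) /\ (~((~(Q /\ S)) /\ (~(R /\ P)))))
t5 = ~(P /\ t4) = ~(P /\ (~((~(R /\ P)) /\ (~((~(Q /\ S)) /\ (~(R /\ P)))))))
At P=1, Q=0, R=0, S=1: circuit gives 0, formula gives 1.

No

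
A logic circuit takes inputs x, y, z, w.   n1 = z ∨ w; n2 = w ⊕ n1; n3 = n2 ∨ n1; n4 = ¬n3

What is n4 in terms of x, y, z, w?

n1 = z ∨ w
n2 = w ⊕ n1 = w ⊕ (z ∨ w)
n3 = n2 ∨ n1 = (w ⊕ (z ∨ w)) ∨ (z ∨ w)
n4 = ¬n3 = ¬((w ⊕ (z ∨ w)) ∨ (z ∨ w))

¬((w ⊕ (z ∨ w)) ∨ (z ∨ w))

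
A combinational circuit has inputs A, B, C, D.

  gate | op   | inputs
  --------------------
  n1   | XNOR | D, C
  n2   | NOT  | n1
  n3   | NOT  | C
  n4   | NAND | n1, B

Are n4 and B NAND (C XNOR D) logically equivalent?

n1 = D XNOR C
n4 = n1 NAND B = (D XNOR C) NAND B
At A=0, B=1, C=0, D=0: circuit gives 0, formula gives 0.
At A=0, B=0, C=0, D=0: circuit gives 1, formula gives 1.
Agrees on all 16 inputs.

Yes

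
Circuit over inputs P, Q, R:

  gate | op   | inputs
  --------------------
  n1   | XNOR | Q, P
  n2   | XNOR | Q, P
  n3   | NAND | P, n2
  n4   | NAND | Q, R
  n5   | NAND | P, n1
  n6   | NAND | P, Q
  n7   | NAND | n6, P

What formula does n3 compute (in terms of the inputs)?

n2 = Q XNOR P
n3 = P NAND n2 = P NAND (Q XNOR P)

P NAND (Q XNOR P)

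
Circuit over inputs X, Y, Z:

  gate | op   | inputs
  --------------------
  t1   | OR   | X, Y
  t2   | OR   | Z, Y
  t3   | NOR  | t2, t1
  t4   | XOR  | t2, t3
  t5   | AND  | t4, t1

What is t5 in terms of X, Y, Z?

t1 = X OR Y
t2 = Z OR Y
t3 = t2 NOR t1 = (Z OR Y) NOR (X OR Y)
t4 = t2 XOR t3 = (Z OR Y) XOR ((Z OR Y) NOR (X OR Y))
t5 = t4 AND t1 = ((Z OR Y) XOR ((Z OR Y) NOR (X OR Y))) AND (X OR Y)

((Z OR Y) XOR ((Z OR Y) NOR (X OR Y))) AND (X OR Y)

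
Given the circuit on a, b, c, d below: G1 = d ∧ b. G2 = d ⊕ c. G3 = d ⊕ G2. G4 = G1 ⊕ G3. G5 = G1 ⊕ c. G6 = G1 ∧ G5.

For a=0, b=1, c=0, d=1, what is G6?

G1 = 1 ∧ 1 = 1
G5 = 1 ⊕ 0 = 1
G6 = 1 ∧ 1 = 1

1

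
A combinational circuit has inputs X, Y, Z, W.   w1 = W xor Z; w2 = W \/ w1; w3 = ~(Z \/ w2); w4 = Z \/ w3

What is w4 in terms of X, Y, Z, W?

Z \/ (~(Z \/ (W \/ (W xor Z))))

w1 = W xor Z
w2 = W \/ w1 = W \/ (W xor Z)
w3 = ~(Z \/ w2) = ~(Z \/ (W \/ (W xor Z)))
w4 = Z \/ w3 = Z \/ (~(Z \/ (W \/ (W xor Z))))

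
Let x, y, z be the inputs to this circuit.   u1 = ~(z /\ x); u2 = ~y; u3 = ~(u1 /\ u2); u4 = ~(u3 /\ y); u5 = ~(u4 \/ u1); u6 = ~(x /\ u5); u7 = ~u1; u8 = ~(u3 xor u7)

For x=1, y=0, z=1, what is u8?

1

u1 = ~(1 /\ 1) = 0
u2 = ~0 = 1
u3 = ~(0 /\ 1) = 1
u7 = ~0 = 1
u8 = ~(1 xor 1) = 1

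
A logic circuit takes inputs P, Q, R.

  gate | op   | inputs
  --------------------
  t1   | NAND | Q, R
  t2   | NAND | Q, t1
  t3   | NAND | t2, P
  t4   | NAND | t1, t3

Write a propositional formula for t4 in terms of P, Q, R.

t1 = Q NAND R
t2 = Q NAND t1 = Q NAND (Q NAND R)
t3 = t2 NAND P = (Q NAND (Q NAND R)) NAND P
t4 = t1 NAND t3 = (Q NAND R) NAND ((Q NAND (Q NAND R)) NAND P)

(Q NAND R) NAND ((Q NAND (Q NAND R)) NAND P)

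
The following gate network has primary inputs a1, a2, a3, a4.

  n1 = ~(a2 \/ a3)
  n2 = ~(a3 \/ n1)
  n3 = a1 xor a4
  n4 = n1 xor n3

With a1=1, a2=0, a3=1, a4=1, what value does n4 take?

0

n1 = ~(0 \/ 1) = 0
n3 = 1 xor 1 = 0
n4 = 0 xor 0 = 0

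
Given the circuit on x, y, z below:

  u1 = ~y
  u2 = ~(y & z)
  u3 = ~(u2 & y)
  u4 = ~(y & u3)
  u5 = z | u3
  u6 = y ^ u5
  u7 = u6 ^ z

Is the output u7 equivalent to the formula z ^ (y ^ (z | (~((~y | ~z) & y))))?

Yes

u2 = ~(y & z)
u3 = ~(u2 & y) = ~((~(y & z)) & y)
u5 = z | u3 = z | (~((~(y & z)) & y))
u6 = y ^ u5 = y ^ (z | (~((~(y & z)) & y)))
u7 = u6 ^ z = (y ^ (z | (~((~(y & z)) & y)))) ^ z
At x=0, y=0, z=1: circuit gives 0, formula gives 0.
At x=0, y=0, z=0: circuit gives 1, formula gives 1.
Agrees on all 8 inputs.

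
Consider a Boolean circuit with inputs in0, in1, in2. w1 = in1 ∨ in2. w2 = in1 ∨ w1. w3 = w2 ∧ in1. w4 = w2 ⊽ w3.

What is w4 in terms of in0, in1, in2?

(in1 ∨ (in1 ∨ in2)) ⊽ ((in1 ∨ (in1 ∨ in2)) ∧ in1)

w1 = in1 ∨ in2
w2 = in1 ∨ w1 = in1 ∨ (in1 ∨ in2)
w3 = w2 ∧ in1 = (in1 ∨ (in1 ∨ in2)) ∧ in1
w4 = w2 ⊽ w3 = (in1 ∨ (in1 ∨ in2)) ⊽ ((in1 ∨ (in1 ∨ in2)) ∧ in1)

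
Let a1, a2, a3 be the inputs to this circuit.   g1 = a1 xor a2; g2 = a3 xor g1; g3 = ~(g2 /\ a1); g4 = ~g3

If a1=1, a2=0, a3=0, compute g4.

g1 = 1 xor 0 = 1
g2 = 0 xor 1 = 1
g3 = ~(1 /\ 1) = 0
g4 = ~0 = 1

1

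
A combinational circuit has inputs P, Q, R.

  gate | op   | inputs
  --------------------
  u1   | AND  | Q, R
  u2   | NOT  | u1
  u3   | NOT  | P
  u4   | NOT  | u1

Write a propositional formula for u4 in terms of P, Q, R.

NOT (Q AND R)

u1 = Q AND R
u4 = NOT u1 = NOT (Q AND R)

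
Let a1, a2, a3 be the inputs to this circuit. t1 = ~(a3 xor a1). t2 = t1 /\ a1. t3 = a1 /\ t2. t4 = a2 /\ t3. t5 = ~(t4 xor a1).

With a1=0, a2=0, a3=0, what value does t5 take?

t1 = ~(0 xor 0) = 1
t2 = 1 /\ 0 = 0
t3 = 0 /\ 0 = 0
t4 = 0 /\ 0 = 0
t5 = ~(0 xor 0) = 1

1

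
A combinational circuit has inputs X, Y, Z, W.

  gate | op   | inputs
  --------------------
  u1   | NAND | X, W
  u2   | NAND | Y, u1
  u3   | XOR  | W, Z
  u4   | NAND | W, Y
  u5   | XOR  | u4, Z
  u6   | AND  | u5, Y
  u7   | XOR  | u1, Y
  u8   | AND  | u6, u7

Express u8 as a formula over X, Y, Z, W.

u1 = X NAND W
u4 = W NAND Y
u5 = u4 XOR Z = (W NAND Y) XOR Z
u6 = u5 AND Y = ((W NAND Y) XOR Z) AND Y
u7 = u1 XOR Y = (X NAND W) XOR Y
u8 = u6 AND u7 = (((W NAND Y) XOR Z) AND Y) AND ((X NAND W) XOR Y)

(((W NAND Y) XOR Z) AND Y) AND ((X NAND W) XOR Y)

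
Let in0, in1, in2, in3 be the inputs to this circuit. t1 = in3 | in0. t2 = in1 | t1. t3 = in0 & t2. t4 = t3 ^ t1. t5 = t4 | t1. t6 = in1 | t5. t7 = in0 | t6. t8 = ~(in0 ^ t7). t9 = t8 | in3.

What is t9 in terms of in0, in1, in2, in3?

(~(in0 ^ (in0 | (in1 | (((in0 & (in1 | (in3 | in0))) ^ (in3 | in0)) | (in3 | in0)))))) | in3

t1 = in3 | in0
t2 = in1 | t1 = in1 | (in3 | in0)
t3 = in0 & t2 = in0 & (in1 | (in3 | in0))
t4 = t3 ^ t1 = (in0 & (in1 | (in3 | in0))) ^ (in3 | in0)
t5 = t4 | t1 = ((in0 & (in1 | (in3 | in0))) ^ (in3 | in0)) | (in3 | in0)
t6 = in1 | t5 = in1 | (((in0 & (in1 | (in3 | in0))) ^ (in3 | in0)) | (in3 | in0))
t7 = in0 | t6 = in0 | (in1 | (((in0 & (in1 | (in3 | in0))) ^ (in3 | in0)) | (in3 | in0)))
t8 = ~(in0 ^ t7) = ~(in0 ^ (in0 | (in1 | (((in0 & (in1 | (in3 | in0))) ^ (in3 | in0)) | (in3 | in0)))))
t9 = t8 | in3 = (~(in0 ^ (in0 | (in1 | (((in0 & (in1 | (in3 | in0))) ^ (in3 | in0)) | (in3 | in0)))))) | in3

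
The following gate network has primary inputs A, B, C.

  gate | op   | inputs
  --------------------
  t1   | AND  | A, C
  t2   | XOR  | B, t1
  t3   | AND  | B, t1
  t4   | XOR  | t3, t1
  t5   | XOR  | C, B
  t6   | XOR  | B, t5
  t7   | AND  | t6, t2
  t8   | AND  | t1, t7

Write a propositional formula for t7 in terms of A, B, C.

(B XOR (C XOR B)) AND (B XOR (A AND C))

t1 = A AND C
t2 = B XOR t1 = B XOR (A AND C)
t5 = C XOR B
t6 = B XOR t5 = B XOR (C XOR B)
t7 = t6 AND t2 = (B XOR (C XOR B)) AND (B XOR (A AND C))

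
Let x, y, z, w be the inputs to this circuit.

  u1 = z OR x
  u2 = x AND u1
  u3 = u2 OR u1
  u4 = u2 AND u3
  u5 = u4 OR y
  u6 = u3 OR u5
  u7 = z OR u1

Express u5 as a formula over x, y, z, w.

((x AND (z OR x)) AND ((x AND (z OR x)) OR (z OR x))) OR y

u1 = z OR x
u2 = x AND u1 = x AND (z OR x)
u3 = u2 OR u1 = (x AND (z OR x)) OR (z OR x)
u4 = u2 AND u3 = (x AND (z OR x)) AND ((x AND (z OR x)) OR (z OR x))
u5 = u4 OR y = ((x AND (z OR x)) AND ((x AND (z OR x)) OR (z OR x))) OR y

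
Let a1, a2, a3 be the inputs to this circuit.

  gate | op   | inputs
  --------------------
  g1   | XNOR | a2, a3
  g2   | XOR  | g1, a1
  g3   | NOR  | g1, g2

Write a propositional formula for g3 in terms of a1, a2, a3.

(a2 XNOR a3) NOR ((a2 XNOR a3) XOR a1)

g1 = a2 XNOR a3
g2 = g1 XOR a1 = (a2 XNOR a3) XOR a1
g3 = g1 NOR g2 = (a2 XNOR a3) NOR ((a2 XNOR a3) XOR a1)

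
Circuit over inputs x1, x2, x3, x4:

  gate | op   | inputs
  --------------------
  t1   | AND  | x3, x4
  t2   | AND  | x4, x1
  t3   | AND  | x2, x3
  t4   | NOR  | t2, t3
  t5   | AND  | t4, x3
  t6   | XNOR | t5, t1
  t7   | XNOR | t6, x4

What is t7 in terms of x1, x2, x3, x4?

((((x4 AND x1) NOR (x2 AND x3)) AND x3) XNOR (x3 AND x4)) XNOR x4

t1 = x3 AND x4
t2 = x4 AND x1
t3 = x2 AND x3
t4 = t2 NOR t3 = (x4 AND x1) NOR (x2 AND x3)
t5 = t4 AND x3 = ((x4 AND x1) NOR (x2 AND x3)) AND x3
t6 = t5 XNOR t1 = (((x4 AND x1) NOR (x2 AND x3)) AND x3) XNOR (x3 AND x4)
t7 = t6 XNOR x4 = ((((x4 AND x1) NOR (x2 AND x3)) AND x3) XNOR (x3 AND x4)) XNOR x4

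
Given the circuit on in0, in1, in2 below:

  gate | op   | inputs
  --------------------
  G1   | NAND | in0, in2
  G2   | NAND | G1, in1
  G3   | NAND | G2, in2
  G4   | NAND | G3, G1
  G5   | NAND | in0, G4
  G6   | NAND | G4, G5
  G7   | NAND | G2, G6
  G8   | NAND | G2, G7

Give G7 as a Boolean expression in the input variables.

((in0 NAND in2) NAND in1) NAND (((((in0 NAND in2) NAND in1) NAND in2) NAND (in0 NAND in2)) NAND (in0 NAND ((((in0 NAND in2) NAND in1) NAND in2) NAND (in0 NAND in2))))

G1 = in0 NAND in2
G2 = G1 NAND in1 = (in0 NAND in2) NAND in1
G3 = G2 NAND in2 = ((in0 NAND in2) NAND in1) NAND in2
G4 = G3 NAND G1 = (((in0 NAND in2) NAND in1) NAND in2) NAND (in0 NAND in2)
G5 = in0 NAND G4 = in0 NAND ((((in0 NAND in2) NAND in1) NAND in2) NAND (in0 NAND in2))
G6 = G4 NAND G5 = ((((in0 NAND in2) NAND in1) NAND in2) NAND (in0 NAND in2)) NAND (in0 NAND ((((in0 NAND in2) NAND in1) NAND in2) NAND (in0 NAND in2)))
G7 = G2 NAND G6 = ((in0 NAND in2) NAND in1) NAND (((((in0 NAND in2) NAND in1) NAND in2) NAND (in0 NAND in2)) NAND (in0 NAND ((((in0 NAND in2) NAND in1) NAND in2) NAND (in0 NAND in2))))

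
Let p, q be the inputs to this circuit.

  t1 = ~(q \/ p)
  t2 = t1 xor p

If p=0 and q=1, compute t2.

t1 = ~(1 \/ 0) = 0
t2 = 0 xor 0 = 0

0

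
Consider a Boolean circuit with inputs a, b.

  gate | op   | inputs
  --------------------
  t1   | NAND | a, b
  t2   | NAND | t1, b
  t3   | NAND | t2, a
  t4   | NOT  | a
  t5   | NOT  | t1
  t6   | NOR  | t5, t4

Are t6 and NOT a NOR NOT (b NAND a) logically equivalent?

t1 = a NAND b
t4 = NOT a
t5 = NOT t1 = NOT (a NAND b)
t6 = t5 NOR t4 = NOT (a NAND b) NOR NOT a
At a=0, b=0: circuit gives 0, formula gives 0.
At a=1, b=0: circuit gives 1, formula gives 1.
Agrees on all 4 inputs.

Yes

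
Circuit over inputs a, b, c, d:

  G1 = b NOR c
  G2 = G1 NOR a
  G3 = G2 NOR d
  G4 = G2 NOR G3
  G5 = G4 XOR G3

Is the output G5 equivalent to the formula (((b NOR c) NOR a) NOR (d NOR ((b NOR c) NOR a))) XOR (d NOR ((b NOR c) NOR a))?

Yes

G1 = b NOR c
G2 = G1 NOR a = (b NOR c) NOR a
G3 = G2 NOR d = ((b NOR c) NOR a) NOR d
G4 = G2 NOR G3 = ((b NOR c) NOR a) NOR (((b NOR c) NOR a) NOR d)
G5 = G4 XOR G3 = (((b NOR c) NOR a) NOR (((b NOR c) NOR a) NOR d)) XOR (((b NOR c) NOR a) NOR d)
At a=0, b=0, c=1, d=0: circuit gives 0, formula gives 0.
At a=0, b=0, c=0, d=0: circuit gives 1, formula gives 1.
Agrees on all 16 inputs.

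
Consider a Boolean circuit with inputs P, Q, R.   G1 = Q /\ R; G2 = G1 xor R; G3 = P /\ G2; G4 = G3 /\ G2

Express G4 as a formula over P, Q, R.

(P /\ ((Q /\ R) xor R)) /\ ((Q /\ R) xor R)

G1 = Q /\ R
G2 = G1 xor R = (Q /\ R) xor R
G3 = P /\ G2 = P /\ ((Q /\ R) xor R)
G4 = G3 /\ G2 = (P /\ ((Q /\ R) xor R)) /\ ((Q /\ R) xor R)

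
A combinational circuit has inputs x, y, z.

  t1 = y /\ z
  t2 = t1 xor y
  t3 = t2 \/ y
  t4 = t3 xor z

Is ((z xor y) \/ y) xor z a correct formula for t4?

No

t1 = y /\ z
t2 = t1 xor y = (y /\ z) xor y
t3 = t2 \/ y = ((y /\ z) xor y) \/ y
t4 = t3 xor z = (((y /\ z) xor y) \/ y) xor z
At x=0, y=0, z=1: circuit gives 1, formula gives 0.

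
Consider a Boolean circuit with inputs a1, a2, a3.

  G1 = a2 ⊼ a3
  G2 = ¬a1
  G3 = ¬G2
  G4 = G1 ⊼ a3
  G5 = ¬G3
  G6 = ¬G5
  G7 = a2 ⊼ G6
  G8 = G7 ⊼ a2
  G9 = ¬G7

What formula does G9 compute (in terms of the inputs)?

¬(a2 ⊼ ¬¬¬¬a1)

G2 = ¬a1
G3 = ¬G2 = ¬¬a1
G5 = ¬G3 = ¬¬¬a1
G6 = ¬G5 = ¬¬¬¬a1
G7 = a2 ⊼ G6 = a2 ⊼ ¬¬¬¬a1
G9 = ¬G7 = ¬(a2 ⊼ ¬¬¬¬a1)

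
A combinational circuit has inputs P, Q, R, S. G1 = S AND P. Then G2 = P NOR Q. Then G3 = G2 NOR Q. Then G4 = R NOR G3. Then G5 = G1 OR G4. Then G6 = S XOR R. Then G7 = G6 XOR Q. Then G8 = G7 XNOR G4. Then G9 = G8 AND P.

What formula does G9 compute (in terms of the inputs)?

G2 = P NOR Q
G3 = G2 NOR Q = (P NOR Q) NOR Q
G4 = R NOR G3 = R NOR ((P NOR Q) NOR Q)
G6 = S XOR R
G7 = G6 XOR Q = (S XOR R) XOR Q
G8 = G7 XNOR G4 = ((S XOR R) XOR Q) XNOR (R NOR ((P NOR Q) NOR Q))
G9 = G8 AND P = (((S XOR R) XOR Q) XNOR (R NOR ((P NOR Q) NOR Q))) AND P

(((S XOR R) XOR Q) XNOR (R NOR ((P NOR Q) NOR Q))) AND P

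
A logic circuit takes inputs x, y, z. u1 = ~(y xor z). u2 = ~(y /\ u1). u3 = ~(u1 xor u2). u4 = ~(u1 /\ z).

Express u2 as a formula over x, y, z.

u1 = ~(y xor z)
u2 = ~(y /\ u1) = ~(y /\ (~(y xor z)))

~(y /\ (~(y xor z)))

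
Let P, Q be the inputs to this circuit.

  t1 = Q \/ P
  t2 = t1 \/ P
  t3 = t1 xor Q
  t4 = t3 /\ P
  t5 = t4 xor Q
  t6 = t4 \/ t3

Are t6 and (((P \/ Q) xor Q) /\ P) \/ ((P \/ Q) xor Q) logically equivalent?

t1 = Q \/ P
t3 = t1 xor Q = (Q \/ P) xor Q
t4 = t3 /\ P = ((Q \/ P) xor Q) /\ P
t6 = t4 \/ t3 = (((Q \/ P) xor Q) /\ P) \/ ((Q \/ P) xor Q)
At P=0, Q=0: circuit gives 0, formula gives 0.
At P=1, Q=0: circuit gives 1, formula gives 1.
Agrees on all 4 inputs.

Yes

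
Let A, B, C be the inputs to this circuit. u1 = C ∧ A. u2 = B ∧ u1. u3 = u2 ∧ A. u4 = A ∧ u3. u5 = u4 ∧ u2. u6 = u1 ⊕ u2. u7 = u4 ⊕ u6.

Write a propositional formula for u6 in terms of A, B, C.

(C ∧ A) ⊕ (B ∧ (C ∧ A))

u1 = C ∧ A
u2 = B ∧ u1 = B ∧ (C ∧ A)
u6 = u1 ⊕ u2 = (C ∧ A) ⊕ (B ∧ (C ∧ A))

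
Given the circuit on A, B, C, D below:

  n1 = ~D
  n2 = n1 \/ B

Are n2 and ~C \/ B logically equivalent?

n1 = ~D
n2 = n1 \/ B = ~D \/ B
At A=0, B=0, C=0, D=1: circuit gives 0, formula gives 1.

No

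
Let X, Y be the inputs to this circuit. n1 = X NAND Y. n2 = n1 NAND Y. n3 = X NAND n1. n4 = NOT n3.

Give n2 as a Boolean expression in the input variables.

n1 = X NAND Y
n2 = n1 NAND Y = (X NAND Y) NAND Y

(X NAND Y) NAND Y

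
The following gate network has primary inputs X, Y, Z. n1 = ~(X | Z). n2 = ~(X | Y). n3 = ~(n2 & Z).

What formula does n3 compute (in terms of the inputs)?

~((~(X | Y)) & Z)

n2 = ~(X | Y)
n3 = ~(n2 & Z) = ~((~(X | Y)) & Z)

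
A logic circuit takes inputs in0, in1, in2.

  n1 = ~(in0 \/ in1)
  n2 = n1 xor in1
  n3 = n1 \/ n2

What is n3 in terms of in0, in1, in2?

n1 = ~(in0 \/ in1)
n2 = n1 xor in1 = (~(in0 \/ in1)) xor in1
n3 = n1 \/ n2 = (~(in0 \/ in1)) \/ ((~(in0 \/ in1)) xor in1)

(~(in0 \/ in1)) \/ ((~(in0 \/ in1)) xor in1)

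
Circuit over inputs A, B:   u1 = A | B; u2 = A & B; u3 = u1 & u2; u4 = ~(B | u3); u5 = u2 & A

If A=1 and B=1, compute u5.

1

u2 = 1 & 1 = 1
u5 = 1 & 1 = 1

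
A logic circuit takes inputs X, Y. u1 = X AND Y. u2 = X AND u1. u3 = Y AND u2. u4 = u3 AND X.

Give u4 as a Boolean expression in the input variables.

(Y AND (X AND (X AND Y))) AND X

u1 = X AND Y
u2 = X AND u1 = X AND (X AND Y)
u3 = Y AND u2 = Y AND (X AND (X AND Y))
u4 = u3 AND X = (Y AND (X AND (X AND Y))) AND X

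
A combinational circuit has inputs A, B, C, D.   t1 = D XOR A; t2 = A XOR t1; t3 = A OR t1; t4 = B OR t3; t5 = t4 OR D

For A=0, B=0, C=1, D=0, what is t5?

t1 = 0 XOR 0 = 0
t3 = 0 OR 0 = 0
t4 = 0 OR 0 = 0
t5 = 0 OR 0 = 0

0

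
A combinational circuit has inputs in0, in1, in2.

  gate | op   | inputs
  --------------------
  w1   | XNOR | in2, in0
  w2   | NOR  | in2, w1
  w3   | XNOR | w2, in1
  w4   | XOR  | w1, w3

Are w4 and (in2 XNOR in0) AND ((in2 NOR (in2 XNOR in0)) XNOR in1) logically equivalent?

w1 = in2 XNOR in0
w2 = in2 NOR w1 = in2 NOR (in2 XNOR in0)
w3 = w2 XNOR in1 = (in2 NOR (in2 XNOR in0)) XNOR in1
w4 = w1 XOR w3 = (in2 XNOR in0) XOR ((in2 NOR (in2 XNOR in0)) XNOR in1)
At in0=0, in1=0, in2=0: circuit gives 0, formula gives 1.

No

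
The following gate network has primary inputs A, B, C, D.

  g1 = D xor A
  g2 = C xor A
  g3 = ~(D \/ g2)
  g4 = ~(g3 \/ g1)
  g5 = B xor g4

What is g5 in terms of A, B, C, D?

B xor (~((~(D \/ (C xor A))) \/ (D xor A)))

g1 = D xor A
g2 = C xor A
g3 = ~(D \/ g2) = ~(D \/ (C xor A))
g4 = ~(g3 \/ g1) = ~((~(D \/ (C xor A))) \/ (D xor A))
g5 = B xor g4 = B xor (~((~(D \/ (C xor A))) \/ (D xor A)))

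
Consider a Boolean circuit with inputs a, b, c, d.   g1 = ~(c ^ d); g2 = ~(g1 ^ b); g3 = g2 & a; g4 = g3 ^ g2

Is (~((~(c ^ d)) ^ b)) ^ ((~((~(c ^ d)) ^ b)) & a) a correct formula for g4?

Yes

g1 = ~(c ^ d)
g2 = ~(g1 ^ b) = ~((~(c ^ d)) ^ b)
g3 = g2 & a = (~((~(c ^ d)) ^ b)) & a
g4 = g3 ^ g2 = ((~((~(c ^ d)) ^ b)) & a) ^ (~((~(c ^ d)) ^ b))
At a=0, b=0, c=0, d=0: circuit gives 0, formula gives 0.
At a=0, b=0, c=0, d=1: circuit gives 1, formula gives 1.
Agrees on all 16 inputs.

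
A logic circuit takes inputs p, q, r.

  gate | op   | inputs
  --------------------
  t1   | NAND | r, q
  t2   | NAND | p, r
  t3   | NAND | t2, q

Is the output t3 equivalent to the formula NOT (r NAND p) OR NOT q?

Yes

t2 = p NAND r
t3 = t2 NAND q = (p NAND r) NAND q
At p=0, q=1, r=0: circuit gives 0, formula gives 0.
At p=0, q=0, r=0: circuit gives 1, formula gives 1.
Agrees on all 8 inputs.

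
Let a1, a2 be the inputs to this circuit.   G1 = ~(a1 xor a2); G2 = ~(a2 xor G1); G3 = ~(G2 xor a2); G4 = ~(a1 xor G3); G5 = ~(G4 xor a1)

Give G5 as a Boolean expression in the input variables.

G1 = ~(a1 xor a2)
G2 = ~(a2 xor G1) = ~(a2 xor (~(a1 xor a2)))
G3 = ~(G2 xor a2) = ~((~(a2 xor (~(a1 xor a2)))) xor a2)
G4 = ~(a1 xor G3) = ~(a1 xor (~((~(a2 xor (~(a1 xor a2)))) xor a2)))
G5 = ~(G4 xor a1) = ~((~(a1 xor (~((~(a2 xor (~(a1 xor a2)))) xor a2)))) xor a1)

~((~(a1 xor (~((~(a2 xor (~(a1 xor a2)))) xor a2)))) xor a1)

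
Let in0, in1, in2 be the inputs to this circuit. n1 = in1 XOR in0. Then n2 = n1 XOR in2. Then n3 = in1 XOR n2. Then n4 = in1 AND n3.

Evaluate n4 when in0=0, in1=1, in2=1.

1

n1 = 1 XOR 0 = 1
n2 = 1 XOR 1 = 0
n3 = 1 XOR 0 = 1
n4 = 1 AND 1 = 1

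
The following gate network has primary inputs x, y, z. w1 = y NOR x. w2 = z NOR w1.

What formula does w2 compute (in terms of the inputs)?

z NOR (y NOR x)

w1 = y NOR x
w2 = z NOR w1 = z NOR (y NOR x)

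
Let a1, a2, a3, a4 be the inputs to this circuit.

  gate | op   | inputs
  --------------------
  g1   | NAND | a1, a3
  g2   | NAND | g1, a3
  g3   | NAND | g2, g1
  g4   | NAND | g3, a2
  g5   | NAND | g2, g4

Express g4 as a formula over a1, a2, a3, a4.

g1 = a1 NAND a3
g2 = g1 NAND a3 = (a1 NAND a3) NAND a3
g3 = g2 NAND g1 = ((a1 NAND a3) NAND a3) NAND (a1 NAND a3)
g4 = g3 NAND a2 = (((a1 NAND a3) NAND a3) NAND (a1 NAND a3)) NAND a2

(((a1 NAND a3) NAND a3) NAND (a1 NAND a3)) NAND a2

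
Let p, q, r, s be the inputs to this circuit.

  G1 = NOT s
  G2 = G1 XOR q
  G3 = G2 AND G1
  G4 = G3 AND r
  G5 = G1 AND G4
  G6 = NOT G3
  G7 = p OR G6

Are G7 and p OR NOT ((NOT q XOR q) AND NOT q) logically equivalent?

No

G1 = NOT s
G2 = G1 XOR q = NOT s XOR q
G3 = G2 AND G1 = (NOT s XOR q) AND NOT s
G6 = NOT G3 = NOT ((NOT s XOR q) AND NOT s)
G7 = p OR G6 = p OR NOT ((NOT s XOR q) AND NOT s)
At p=0, q=0, r=0, s=1: circuit gives 1, formula gives 0.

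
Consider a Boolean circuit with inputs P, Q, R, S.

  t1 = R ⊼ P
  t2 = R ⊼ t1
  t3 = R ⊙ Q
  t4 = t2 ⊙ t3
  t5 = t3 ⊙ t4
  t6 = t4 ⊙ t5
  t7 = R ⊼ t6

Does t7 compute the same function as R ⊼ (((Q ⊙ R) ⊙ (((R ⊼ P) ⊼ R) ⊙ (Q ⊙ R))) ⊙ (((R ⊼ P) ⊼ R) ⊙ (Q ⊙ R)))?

t1 = R ⊼ P
t2 = R ⊼ t1 = R ⊼ (R ⊼ P)
t3 = R ⊙ Q
t4 = t2 ⊙ t3 = (R ⊼ (R ⊼ P)) ⊙ (R ⊙ Q)
t5 = t3 ⊙ t4 = (R ⊙ Q) ⊙ ((R ⊼ (R ⊼ P)) ⊙ (R ⊙ Q))
t6 = t4 ⊙ t5 = ((R ⊼ (R ⊼ P)) ⊙ (R ⊙ Q)) ⊙ ((R ⊙ Q) ⊙ ((R ⊼ (R ⊼ P)) ⊙ (R ⊙ Q)))
t7 = R ⊼ t6 = R ⊼ (((R ⊼ (R ⊼ P)) ⊙ (R ⊙ Q)) ⊙ ((R ⊙ Q) ⊙ ((R ⊼ (R ⊼ P)) ⊙ (R ⊙ Q))))
At P=0, Q=1, R=1, S=0: circuit gives 0, formula gives 0.
At P=0, Q=0, R=0, S=0: circuit gives 1, formula gives 1.
Agrees on all 16 inputs.

Yes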